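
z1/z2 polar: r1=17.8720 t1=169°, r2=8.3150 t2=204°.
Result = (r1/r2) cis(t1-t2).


r = 17.8720 / 8.3150 = 2.1494
theta = 169° - 204° = -35° = 325° (mod 360)

2.1494 cis(325°)


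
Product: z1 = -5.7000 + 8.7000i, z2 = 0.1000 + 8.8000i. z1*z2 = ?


Real = -5.7*0.1 - 8.7*8.8 = -0.57 - 76.56 = -77.13
Imag = -5.7*8.8 + 0.1*8.7 = -50.16 + 0.87 = -49.29

-77.1300 - 49.2900i


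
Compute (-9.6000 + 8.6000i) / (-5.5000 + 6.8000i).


Conjugate of z2 = -5.5000 - 6.8000i
Numerator: (-9.6000 + 8.6000i)(-5.5000 - 6.8000i) = 111.2800 + 17.9800i
Denominator: (-5.5)^2 + 6.8^2 = 76.49
Result = (111.2800 + 17.9800i)/76.49

1.4548 + 0.2351i


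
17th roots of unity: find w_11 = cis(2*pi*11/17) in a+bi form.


Angle = 360*11/17 = 232.9412°
a = cos(232.9412°) = -0.6026
b = sin(232.9412°) = -0.7980

-0.6026 - 0.7980i


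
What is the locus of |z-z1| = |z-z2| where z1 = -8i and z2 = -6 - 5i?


Equal distances means the locus is the perpendicular bisector of z1 and z2.
Midpoint = ((0+(-6))/2, (-8+(-5))/2) = (-3.0000, -6.5000)

Perpendicular bisector through (-3.0000, -6.5000)


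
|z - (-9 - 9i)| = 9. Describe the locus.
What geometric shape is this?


|z - z0| = r is a circle with center z0 and radius r.
Center = (-9, -9), radius = 9

Circle with center (-9, -9) and radius 9


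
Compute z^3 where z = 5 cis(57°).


r^3 = 5^3 = 125
n*theta = 3*57° = 171° = 171° (mod 360)
a = 125*cos(171°) = -123.4610
b = 125*sin(171°) = 19.5543

125 cis(171°) = -123.4610 + 19.5543i


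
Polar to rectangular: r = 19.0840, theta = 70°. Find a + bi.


a = 19.0840*cos(70°) = 19.0840*0.34202 = 6.5271
b = 19.0840*sin(70°) = 19.0840*0.939693 = 17.9331

6.5271 + 17.9331i


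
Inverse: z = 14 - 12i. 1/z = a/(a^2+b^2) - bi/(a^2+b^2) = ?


|z|^2 = 196+144 = 340
1/z = (14 + 12i)/340

1/z = 0.0412 + 0.0353i


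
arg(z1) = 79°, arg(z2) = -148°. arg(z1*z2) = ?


arg(z1*z2) = 79° - 148° = -69°
Normalized to (-180°, 180°]: -69°

-69°


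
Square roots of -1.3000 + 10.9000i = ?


|z| = sqrt(1.69+118.81) = 10.9772
sqrt((|z|+a)/2) = sqrt((10.9772+(-1.3))/2) = sqrt(4.8386) = 2.1997
sqrt((|z|-a)/2) = sqrt((10.9772-(-1.3))/2) = sqrt(6.1386) = 2.4776

±(2.1997 + 2.4776i) i.e. 2.1997 + 2.4776i and -2.1997 - 2.4776i


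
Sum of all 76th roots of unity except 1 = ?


With w = e^(2*pi*i/76), all 76 of the 76th roots of unity w^0 = 1, w, ..., w^(75) sum to 0: 1 + w + ... + w^(75) = (1 - w^76)/(1 - w) = 0 since w^76 = 1, w ≠ 1.
Removing the root 1: w + w^2 + ... + w^(75) = 0 - 1 = -1

Sum = -1


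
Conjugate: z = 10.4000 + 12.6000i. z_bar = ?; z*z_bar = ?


z_bar = 10.4000 - 12.6000i
z*z_bar = 10.4^2 + 12.6^2 = 108.16 + 158.76 = 266.92

z_bar = 10.4000 - 12.6000i, z*z_bar = 266.92


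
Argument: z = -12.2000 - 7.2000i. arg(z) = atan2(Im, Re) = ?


Re = -12.2, Im = -7.2
arg = atan2(-7.2, -12.2) = -149.4524 degrees

arg(z) = -149.4524 degrees


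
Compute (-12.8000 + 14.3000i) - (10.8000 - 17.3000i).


Real: -12.8 - 10.8 = -23.6
Imag: 14.3 + 17.3 = 31.6

-23.6000 + 31.6000i


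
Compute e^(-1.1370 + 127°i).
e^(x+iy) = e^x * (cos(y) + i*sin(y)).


e^-1.1370 = 0.3208
cos(127°) = -0.6018
sin(127°) = 0.7986
Real = 0.3208*(-0.6018) = -0.1931
Imag = 0.3208*0.7986 = 0.2562

-0.1931 + 0.2562i


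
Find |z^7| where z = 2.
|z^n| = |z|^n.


|z| = sqrt(4+0) = sqrt(4) = 2
|z^7| = |z|^7 = 2^7 = 128

|z^7| = 128


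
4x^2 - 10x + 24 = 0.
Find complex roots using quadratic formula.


disc = (-10)^2 - 4*4*24 = 100 - 384 = -284
sqrt(|disc|) = sqrt(284) = 16.8523
Real part = 10/(2*4) = 1.2500
Imag part = 16.8523/(2*4) = 2.1065

1.2500 ± 2.1065i


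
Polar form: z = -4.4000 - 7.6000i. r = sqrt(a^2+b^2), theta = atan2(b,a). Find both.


r = sqrt(19.36+57.76) = sqrt(77.12) = 8.7818
theta = atan2(-7.6, -4.4) = -120.0686 degrees

r = 8.7818, theta = -120.0686 degrees


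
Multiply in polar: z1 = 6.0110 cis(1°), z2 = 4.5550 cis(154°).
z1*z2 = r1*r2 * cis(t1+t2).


r = 6.0110 * 4.5550 = 27.3801
theta = 1° + 154° = 155° = 155° (mod 360)

27.3801 cis(155°)


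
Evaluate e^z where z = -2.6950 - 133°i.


e^-2.6950 = 0.06754
cos(-133°) = -0.682
sin(-133°) = -0.7314
Real = 0.06754*(-0.682) = -0.0461
Imag = 0.06754*(-0.7314) = -0.0494

-0.0461 - 0.0494i


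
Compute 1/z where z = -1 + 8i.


|z|^2 = 1+64 = 65
1/z = (-1 - 8i)/65

1/z = -0.0154 - 0.1231i


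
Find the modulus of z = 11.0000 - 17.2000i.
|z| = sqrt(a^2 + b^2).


|z| = sqrt(11^2 + (-17.2)^2) = sqrt(121 + 295.84) = sqrt(416.84) = 20.4167

|z| = 20.4167


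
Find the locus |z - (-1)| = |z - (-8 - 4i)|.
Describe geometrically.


Equal distances means the locus is the perpendicular bisector of z1 and z2.
Midpoint = ((-1+(-8))/2, (0+(-4))/2) = (-4.5000, -2.0000)

Perpendicular bisector through (-4.5000, -2.0000)


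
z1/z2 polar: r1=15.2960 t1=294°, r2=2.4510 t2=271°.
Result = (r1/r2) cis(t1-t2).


r = 15.2960 / 2.4510 = 6.2407
theta = 294° - 271° = 23° = 23° (mod 360)

6.2407 cis(23°)


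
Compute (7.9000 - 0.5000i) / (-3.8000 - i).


Conjugate of z2 = -3.8000 + i
Numerator: (7.9000 - 0.5000i)(-3.8000 + i) = -29.5200 + 9.8000i
Denominator: (-3.8)^2 + (-1)^2 = 15.44
Result = (-29.5200 + 9.8000i)/15.44

-1.9119 + 0.6347i


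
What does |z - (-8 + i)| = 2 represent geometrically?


|z - z0| = r is a circle with center z0 and radius r.
Center = (-8, 1), radius = 2

Circle with center (-8, 1) and radius 2


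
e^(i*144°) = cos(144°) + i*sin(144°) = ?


cos(144°) = -0.8090
sin(144°) = 0.5878

e^(i*144°) = -0.8090 + 0.5878i


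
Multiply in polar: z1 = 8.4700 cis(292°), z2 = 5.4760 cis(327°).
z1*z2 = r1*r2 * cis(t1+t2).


r = 8.4700 * 5.4760 = 46.3817
theta = 292° + 327° = 619° = 259° (mod 360)

46.3817 cis(259°)


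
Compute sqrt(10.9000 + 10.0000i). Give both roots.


|z| = sqrt(118.81+100) = 14.7922
sqrt((|z|+a)/2) = sqrt((14.7922+10.9)/2) = sqrt(12.8461) = 3.5841
sqrt((|z|-a)/2) = sqrt((14.7922-10.9)/2) = sqrt(1.9461) = 1.3950

±(3.5841 + 1.3950i) i.e. 3.5841 + 1.3950i and -3.5841 - 1.3950i


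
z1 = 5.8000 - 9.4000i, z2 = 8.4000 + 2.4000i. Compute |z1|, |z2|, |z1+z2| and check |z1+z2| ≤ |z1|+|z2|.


|z1| = sqrt(5.8^2 + (-9.4)^2) = sqrt(122) = 11.0454
|z2| = sqrt(8.4^2 + 2.4^2) = sqrt(76.32) = 8.7361
z1+z2 = 14.2000 - 7.0000i
|z1+z2| = sqrt(250.64) = 15.8316
|z1|+|z2| = 11.0454 + 8.7361 = 19.7815

|z1+z2| = 15.8316 ≤ |z1|+|z2| = 19.7815 (verified)


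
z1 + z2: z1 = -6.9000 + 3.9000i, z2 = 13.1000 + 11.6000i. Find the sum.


Real: -6.9 + 13.1 = 6.2
Imag: 3.9 + 11.6 = 15.5

6.2000 + 15.5000i


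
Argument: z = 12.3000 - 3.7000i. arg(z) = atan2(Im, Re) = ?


Re = 12.3, Im = -3.7
arg = atan2(-3.7, 12.3) = -16.7420 degrees

arg(z) = -16.7420 degrees


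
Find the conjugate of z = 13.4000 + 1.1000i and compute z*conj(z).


z_bar = 13.4000 - 1.1000i
z*z_bar = 13.4^2 + 1.1^2 = 179.56 + 1.21 = 180.77

z_bar = 13.4000 - 1.1000i, z*z_bar = 180.77


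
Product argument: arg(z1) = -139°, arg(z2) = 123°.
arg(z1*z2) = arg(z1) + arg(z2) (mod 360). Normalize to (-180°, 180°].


arg(z1*z2) = -139° + 123° = -16°
Normalized to (-180°, 180°]: -16°

-16°


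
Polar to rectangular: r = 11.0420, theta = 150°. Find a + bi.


a = 11.0420*cos(150°) = 11.0420*(-0.86603) = -9.5627
b = 11.0420*sin(150°) = 11.0420*0.5 = 5.5210

-9.5627 + 5.5210i


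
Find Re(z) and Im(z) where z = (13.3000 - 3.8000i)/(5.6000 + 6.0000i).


Multiply by conjugate: (13.3000 - 3.8000i)(5.6000 - 6.0000i) / (5.6^2 + 6^2)
Numerator real = 13.3*5.6 - (3.8)*6 = 51.68
Numerator imag = -3.8*5.6 - 13.3*6 = -101.08
Denominator = 67.36
Re(z) = 51.68/67.36 = 0.7672
Im(z) = -101.08/67.36 = -1.5006

Re(z) = 0.7672, Im(z) = -1.5006


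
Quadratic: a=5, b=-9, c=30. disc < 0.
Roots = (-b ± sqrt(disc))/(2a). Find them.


disc = (-9)^2 - 4*5*30 = 81 - 600 = -519
sqrt(|disc|) = sqrt(519) = 22.7816
Real part = 9/(2*5) = 0.9000
Imag part = 22.7816/(2*5) = 2.2782

0.9000 ± 2.2782i


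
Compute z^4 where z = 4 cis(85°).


r^4 = 4^4 = 256
n*theta = 4*85° = 340° = 340° (mod 360)
a = 256*cos(340°) = 240.5613
b = 256*sin(340°) = -87.5572

256 cis(340°) = 240.5613 - 87.5572i


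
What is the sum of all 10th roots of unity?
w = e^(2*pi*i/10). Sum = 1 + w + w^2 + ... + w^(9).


The sum of all 10th roots of unity is 0.
Geometric series: (1 - w^10)/(1 - w) = (1-1)/(1-w) = 0 since w^10 = 1, w ≠ 1.
Alternatively: coefficient of z^9 in z^10 - 1 is 0.

0


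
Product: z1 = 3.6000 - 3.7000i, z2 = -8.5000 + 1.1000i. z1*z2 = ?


Real = 3.6*(-8.5) - (-3.7)*1.1 = -30.6 - (-4.07) = -26.53
Imag = 3.6*1.1 - (8.5)*(-3.7) = 3.96 + 31.45 = 35.41

-26.5300 + 35.4100i


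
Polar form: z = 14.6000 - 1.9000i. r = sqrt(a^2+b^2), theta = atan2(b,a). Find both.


r = sqrt(213.16+3.61) = sqrt(216.77) = 14.7231
theta = atan2(-1.9, 14.6) = -7.4146 degrees

r = 14.7231, theta = -7.4146 degrees


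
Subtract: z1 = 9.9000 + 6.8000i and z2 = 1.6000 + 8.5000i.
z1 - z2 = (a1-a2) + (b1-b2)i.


Real: 9.9 - 1.6 = 8.3
Imag: 6.8 - 8.5 = -1.7

8.3000 - 1.7000i


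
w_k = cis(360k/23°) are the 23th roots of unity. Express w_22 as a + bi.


Angle = 360*22/23 = 344.3478°
a = cos(344.3478°) = 0.9629
b = sin(344.3478°) = -0.2698

0.9629 - 0.2698i


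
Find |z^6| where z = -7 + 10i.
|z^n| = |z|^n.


|z| = sqrt(49+100) = sqrt(149) = 12.2066
|z^6| = |z|^6 = (sqrt(149))^6 = 149^3 = 3307949

|z^6| = 3307949


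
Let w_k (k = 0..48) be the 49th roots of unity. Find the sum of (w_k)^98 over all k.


The roots are w_k = w^k with w = e^(2*pi*i/49), and (w^k)^98 = (w^98)^k.
So S = 1 + u + u^2 + ... + u^(48) with u = w^98.
98 = 2*49 + 0, so 98 is a multiple of 49 and u = (w^49)^2 = 1.
Every one of the 49 terms equals 1: S = 49

S = 49


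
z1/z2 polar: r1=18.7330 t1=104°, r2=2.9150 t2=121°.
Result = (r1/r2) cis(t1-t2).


r = 18.7330 / 2.9150 = 6.4264
theta = 104° - 121° = -17° = 343° (mod 360)

6.4264 cis(343°)


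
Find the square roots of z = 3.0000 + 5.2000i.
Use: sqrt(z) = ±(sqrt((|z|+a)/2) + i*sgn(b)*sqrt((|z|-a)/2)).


|z| = sqrt(9+27.04) = 6.0033
sqrt((|z|+a)/2) = sqrt((6.0033+3)/2) = sqrt(4.5017) = 2.1217
sqrt((|z|-a)/2) = sqrt((6.0033-3)/2) = sqrt(1.5017) = 1.2254

±(2.1217 + 1.2254i) i.e. 2.1217 + 1.2254i and -2.1217 - 1.2254i


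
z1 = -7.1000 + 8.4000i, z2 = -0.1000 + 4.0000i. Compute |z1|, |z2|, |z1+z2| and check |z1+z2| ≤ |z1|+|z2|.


|z1| = sqrt((-7.1)^2 + 8.4^2) = sqrt(120.97) = 10.9986
|z2| = sqrt((-0.1)^2 + 4^2) = sqrt(16.01) = 4.0012
z1+z2 = -7.2000 + 12.4000i
|z1+z2| = sqrt(205.6) = 14.3388
|z1|+|z2| = 10.9986 + 4.0012 = 14.9998

|z1+z2| = 14.3388 ≤ |z1|+|z2| = 14.9998 (verified)


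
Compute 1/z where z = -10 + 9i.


|z|^2 = 100+81 = 181
1/z = (-10 - 9i)/181

1/z = -0.0552 - 0.0497i


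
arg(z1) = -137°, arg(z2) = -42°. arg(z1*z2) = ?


arg(z1*z2) = -137° - 42° = -179°
Normalized to (-180°, 180°]: -179°

-179°


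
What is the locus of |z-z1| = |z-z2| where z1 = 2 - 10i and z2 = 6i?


Equal distances means the locus is the perpendicular bisector of z1 and z2.
Midpoint = ((2+0)/2, (-10+6)/2) = (1.0000, -2.0000)

Perpendicular bisector through (1.0000, -2.0000)


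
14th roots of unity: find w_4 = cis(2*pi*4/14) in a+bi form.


Angle = 360*4/14 = 102.8571°
a = cos(102.8571°) = -0.2225
b = sin(102.8571°) = 0.9749

-0.2225 + 0.9749i


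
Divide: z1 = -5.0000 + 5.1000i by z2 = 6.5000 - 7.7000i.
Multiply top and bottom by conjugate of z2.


Conjugate of z2 = 6.5000 + 7.7000i
Numerator: (-5.0000 + 5.1000i)(6.5000 + 7.7000i) = -71.7700 - 5.3500i
Denominator: 6.5^2 + (-7.7)^2 = 101.54
Result = (-71.7700 - 5.3500i)/101.54

-0.7068 - 0.0527i


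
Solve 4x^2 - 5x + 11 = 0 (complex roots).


disc = (-5)^2 - 4*4*11 = 25 - 176 = -151
sqrt(|disc|) = sqrt(151) = 12.2882
Real part = 5/(2*4) = 0.6250
Imag part = 12.2882/(2*4) = 1.5360

0.6250 ± 1.5360i


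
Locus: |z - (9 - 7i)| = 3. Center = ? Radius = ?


|z - z0| = r is a circle with center z0 and radius r.
Center = (9, -7), radius = 3

Circle with center (9, -7) and radius 3


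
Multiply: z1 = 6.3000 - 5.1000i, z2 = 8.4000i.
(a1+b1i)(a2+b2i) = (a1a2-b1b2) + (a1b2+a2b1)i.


Real = 6.3*0 - (-5.1)*8.4 = 0 - (-42.84) = 42.84
Imag = 6.3*8.4 + 0*(-5.1) = 52.92 + 0 = 52.92

42.8400 + 52.9200i


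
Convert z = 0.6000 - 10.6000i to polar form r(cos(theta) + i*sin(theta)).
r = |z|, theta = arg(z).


r = sqrt(0.36+112.36) = sqrt(112.72) = 10.6170
theta = atan2(-10.6, 0.6) = -86.7603 degrees

r = 10.6170, theta = -86.7603 degrees


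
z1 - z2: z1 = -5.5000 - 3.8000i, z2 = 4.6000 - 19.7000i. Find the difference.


Real: -5.5 - 4.6 = -10.1
Imag: -3.8 + 19.7 = 15.9

-10.1000 + 15.9000i


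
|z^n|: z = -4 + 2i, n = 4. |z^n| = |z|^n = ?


|z| = sqrt(16+4) = sqrt(20) = 4.4721
|z^4| = |z|^4 = (sqrt(20))^4 = 20^2 = 400

|z^4| = 400


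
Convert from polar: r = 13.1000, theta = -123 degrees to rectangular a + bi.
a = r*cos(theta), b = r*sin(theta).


a = 13.1000*cos(-123°) = 13.1000*(-0.54464) = -7.1348
b = 13.1000*sin(-123°) = 13.1000*(-0.83867) = -10.9866

-7.1348 - 10.9866i


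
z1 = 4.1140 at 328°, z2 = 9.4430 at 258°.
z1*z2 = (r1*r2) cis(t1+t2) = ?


r = 4.1140 * 9.4430 = 38.8485
theta = 328° + 258° = 586° = 226° (mod 360)

38.8485 cis(226°)


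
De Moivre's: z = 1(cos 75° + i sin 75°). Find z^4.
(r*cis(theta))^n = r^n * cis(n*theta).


r^4 = 1^4 = 1
n*theta = 4*75° = 300° = 300° (mod 360)
a = 1*cos(300°) = 0.5000
b = 1*sin(300°) = -0.8660

1 cis(300°) = 0.5000 - 0.8660i


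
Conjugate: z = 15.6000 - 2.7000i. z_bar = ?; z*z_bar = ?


z_bar = 15.6000 + 2.7000i
z*z_bar = 15.6^2 + (-2.7)^2 = 243.36 + 7.29 = 250.65

z_bar = 15.6000 + 2.7000i, z*z_bar = 250.65


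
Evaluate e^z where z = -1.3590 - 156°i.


e^-1.3590 = 0.2569
cos(-156°) = -0.9135
sin(-156°) = -0.4067
Real = 0.2569*(-0.9135) = -0.2347
Imag = 0.2569*(-0.4067) = -0.1045

-0.2347 - 0.1045i


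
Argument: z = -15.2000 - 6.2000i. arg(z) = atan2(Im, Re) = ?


Re = -15.2, Im = -6.2
arg = atan2(-6.2, -15.2) = -157.8097 degrees

arg(z) = -157.8097 degrees


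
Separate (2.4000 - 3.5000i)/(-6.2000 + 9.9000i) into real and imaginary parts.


Multiply by conjugate: (2.4000 - 3.5000i)(-6.2000 - 9.9000i) / ((-6.2)^2 + 9.9^2)
Numerator real = 2.4*(-6.2) - (3.5)*9.9 = -49.53
Numerator imag = -3.5*(-6.2) - 2.4*9.9 = -2.06
Denominator = 136.45
Re(z) = -49.53/136.45 = -0.3630
Im(z) = -2.06/136.45 = -0.0151

Re(z) = -0.3630, Im(z) = -0.0151


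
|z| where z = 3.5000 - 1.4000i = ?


|z| = sqrt(3.5^2 + (-1.4)^2) = sqrt(12.25 + 1.96) = sqrt(14.21) = 3.7696

|z| = 3.7696


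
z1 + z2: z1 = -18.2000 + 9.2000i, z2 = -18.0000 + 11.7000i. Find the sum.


Real: -18.2 - 18 = -36.2
Imag: 9.2 + 11.7 = 20.9

-36.2000 + 20.9000i


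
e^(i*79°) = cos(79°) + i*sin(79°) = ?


cos(79°) = 0.1908
sin(79°) = 0.9816

e^(i*79°) = 0.1908 + 0.9816i


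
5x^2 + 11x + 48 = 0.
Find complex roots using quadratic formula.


disc = 11^2 - 4*5*48 = 121 - 960 = -839
sqrt(|disc|) = sqrt(839) = 28.9655
Real part = -11/(2*5) = -1.1000
Imag part = 28.9655/(2*5) = 2.8965

-1.1000 ± 2.8965i


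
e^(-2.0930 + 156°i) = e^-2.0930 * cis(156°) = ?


e^-2.0930 = 0.12332
cos(156°) = -0.9135
sin(156°) = 0.4067
Real = 0.12332*(-0.9135) = -0.1127
Imag = 0.12332*0.4067 = 0.0502

-0.1127 + 0.0502i


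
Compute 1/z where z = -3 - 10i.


|z|^2 = 9+100 = 109
1/z = (-3 + 10i)/109

1/z = -0.0275 + 0.0917i


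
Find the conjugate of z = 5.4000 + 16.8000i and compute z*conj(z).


z_bar = 5.4000 - 16.8000i
z*z_bar = 5.4^2 + 16.8^2 = 29.16 + 282.24 = 311.4

z_bar = 5.4000 - 16.8000i, z*z_bar = 311.4


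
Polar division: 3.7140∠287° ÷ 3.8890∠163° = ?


r = 3.7140 / 3.8890 = 0.9550
theta = 287° - 163° = 124° = 124° (mod 360)

0.9550 cis(124°)


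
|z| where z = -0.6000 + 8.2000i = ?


|z| = sqrt((-0.6)^2 + 8.2^2) = sqrt(0.36 + 67.24) = sqrt(67.6) = 8.2219

|z| = 8.2219


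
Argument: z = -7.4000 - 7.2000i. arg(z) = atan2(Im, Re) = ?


Re = -7.4, Im = -7.2
arg = atan2(-7.2, -7.4) = -135.7848 degrees

arg(z) = -135.7848 degrees


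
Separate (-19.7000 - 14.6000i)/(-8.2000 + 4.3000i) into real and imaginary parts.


Multiply by conjugate: (-19.7000 - 14.6000i)(-8.2000 - 4.3000i) / ((-8.2)^2 + 4.3^2)
Numerator real = -19.7*(-8.2) - (14.6)*4.3 = 98.76
Numerator imag = -14.6*(-8.2) - (-19.7)*4.3 = 204.43
Denominator = 85.73
Re(z) = 98.76/85.73 = 1.1520
Im(z) = 204.43/85.73 = 2.3846

Re(z) = 1.1520, Im(z) = 2.3846


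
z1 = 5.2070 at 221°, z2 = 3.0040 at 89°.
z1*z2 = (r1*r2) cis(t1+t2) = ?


r = 5.2070 * 3.0040 = 15.6418
theta = 221° + 89° = 310° = 310° (mod 360)

15.6418 cis(310°)


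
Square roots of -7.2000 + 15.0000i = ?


|z| = sqrt(51.84+225) = 16.6385
sqrt((|z|+a)/2) = sqrt((16.6385+(-7.2))/2) = sqrt(4.7193) = 2.1724
sqrt((|z|-a)/2) = sqrt((16.6385-(-7.2))/2) = sqrt(11.9193) = 3.4524

±(2.1724 + 3.4524i) i.e. 2.1724 + 3.4524i and -2.1724 - 3.4524i


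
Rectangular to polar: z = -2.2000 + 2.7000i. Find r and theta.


r = sqrt(4.84+7.29) = sqrt(12.13) = 3.4828
theta = atan2(2.7, -2.2) = 129.1737 degrees

r = 3.4828, theta = 129.1737 degrees


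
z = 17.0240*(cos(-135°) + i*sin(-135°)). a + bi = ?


a = 17.0240*cos(-135°) = 17.0240*(-0.70711) = -12.0378
b = 17.0240*sin(-135°) = 17.0240*(-0.70711) = -12.0378

-12.0378 - 12.0378i


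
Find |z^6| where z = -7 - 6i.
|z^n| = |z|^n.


|z| = sqrt(49+36) = sqrt(85) = 9.2195
|z^6| = |z|^6 = (sqrt(85))^6 = 85^3 = 614125

|z^6| = 614125


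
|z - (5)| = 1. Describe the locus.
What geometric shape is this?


|z - z0| = r is a circle with center z0 and radius r.
Center = (5, 0), radius = 1

Circle with center (5, 0) and radius 1


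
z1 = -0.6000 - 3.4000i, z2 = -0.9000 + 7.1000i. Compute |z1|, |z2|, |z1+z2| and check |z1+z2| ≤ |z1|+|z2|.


|z1| = sqrt((-0.6)^2 + (-3.4)^2) = sqrt(11.92) = 3.4525
|z2| = sqrt((-0.9)^2 + 7.1^2) = sqrt(51.22) = 7.1568
z1+z2 = -1.5000 + 3.7000i
|z1+z2| = sqrt(15.94) = 3.9925
|z1|+|z2| = 3.4525 + 7.1568 = 10.6093

|z1+z2| = 3.9925 ≤ |z1|+|z2| = 10.6093 (verified)


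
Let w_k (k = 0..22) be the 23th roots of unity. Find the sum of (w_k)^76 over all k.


The roots are w_k = w^k with w = e^(2*pi*i/23), and (w^k)^76 = (w^76)^k.
So S = 1 + u + u^2 + ... + u^(22) with u = w^76.
76 = 3*23 + 7, so 76 is not a multiple of 23: u = (w^23)^3 * w^7 = w^7 ≠ 1 (w is a primitive 23th root), while u^23 = (w^23)^76 = 1.
Geometric series: S = (1 - u^23)/(1 - u) = (1 - 1)/(1 - u) = 0

S = 0


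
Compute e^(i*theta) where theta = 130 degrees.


cos(130°) = -0.6428
sin(130°) = 0.7660

e^(i*130°) = -0.6428 + 0.7660i


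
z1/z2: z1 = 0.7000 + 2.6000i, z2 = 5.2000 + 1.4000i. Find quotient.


Conjugate of z2 = 5.2000 - 1.4000i
Numerator: (0.7000 + 2.6000i)(5.2000 - 1.4000i) = 7.2800 + 12.5400i
Denominator: 5.2^2 + 1.4^2 = 29
Result = (7.2800 + 12.5400i)/29

0.2510 + 0.4324i


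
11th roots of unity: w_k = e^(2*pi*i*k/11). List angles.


The 11th roots of unity are cis(360k/11°) for k=0..10
Angle step = 360/11 = 32.7273°
Primitive root: cis(32.7273°)
Primitive root = 0.8413 + 0.5406i

11 roots at angles: 0°, 32.7273°, 65.4545°, 98.1818°, 130.9091°, 163.6364°, 196.3636°, 229.0909°, 261.8182°, 294.5455°, 327.2727°


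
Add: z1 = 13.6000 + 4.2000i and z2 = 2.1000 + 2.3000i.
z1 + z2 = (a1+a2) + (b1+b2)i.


Real: 13.6 + 2.1 = 15.7
Imag: 4.2 + 2.3 = 6.5

15.7000 + 6.5000i


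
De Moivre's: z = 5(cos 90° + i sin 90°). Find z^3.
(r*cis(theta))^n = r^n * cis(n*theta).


r^3 = 5^3 = 125
n*theta = 3*90° = 270° = 270° (mod 360)
a = 125*cos(270°) = 0
b = 125*sin(270°) = -125.0000

125 cis(270°) = 0 - 125.0000i


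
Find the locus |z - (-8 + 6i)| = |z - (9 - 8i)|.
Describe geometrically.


Equal distances means the locus is the perpendicular bisector of z1 and z2.
Midpoint = ((-8+9)/2, (6+(-8))/2) = (0.5000, -1.0000)

Perpendicular bisector through (0.5000, -1.0000)


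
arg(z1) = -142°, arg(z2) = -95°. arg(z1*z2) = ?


arg(z1*z2) = -142° - 95° = -237°
Normalized to (-180°, 180°]: 123°

123°


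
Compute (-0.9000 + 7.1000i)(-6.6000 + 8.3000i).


Real = -0.9*(-6.6) - 7.1*8.3 = 5.94 - 58.93 = -52.99
Imag = -0.9*8.3 - (6.6)*7.1 = -7.47 - (46.86) = -54.33

-52.9900 - 54.3300i


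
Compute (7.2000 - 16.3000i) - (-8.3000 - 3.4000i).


Real: 7.2 + 8.3 = 15.5
Imag: -16.3 + 3.4 = -12.9

15.5000 - 12.9000i


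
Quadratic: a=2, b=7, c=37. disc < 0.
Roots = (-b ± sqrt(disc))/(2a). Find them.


disc = 7^2 - 4*2*37 = 49 - 296 = -247
sqrt(|disc|) = sqrt(247) = 15.7162
Real part = -7/(2*2) = -1.7500
Imag part = 15.7162/(2*2) = 3.9291

-1.7500 ± 3.9291i


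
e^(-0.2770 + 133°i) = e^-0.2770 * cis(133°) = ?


e^-0.2770 = 0.7581
cos(133°) = -0.682
sin(133°) = 0.73135
Real = 0.7581*(-0.682) = -0.5170
Imag = 0.7581*0.73135 = 0.5544

-0.5170 + 0.5544i


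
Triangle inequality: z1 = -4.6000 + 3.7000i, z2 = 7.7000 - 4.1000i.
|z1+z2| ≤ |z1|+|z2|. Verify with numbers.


|z1| = sqrt((-4.6)^2 + 3.7^2) = sqrt(34.85) = 5.9034
|z2| = sqrt(7.7^2 + (-4.1)^2) = sqrt(76.1) = 8.7235
z1+z2 = 3.1000 - 0.4000i
|z1+z2| = sqrt(9.77) = 3.1257
|z1|+|z2| = 5.9034 + 8.7235 = 14.6269

|z1+z2| = 3.1257 ≤ |z1|+|z2| = 14.6269 (verified)


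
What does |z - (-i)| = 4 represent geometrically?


|z - z0| = r is a circle with center z0 and radius r.
Center = (0, -1), radius = 4

Circle with center (0, -1) and radius 4


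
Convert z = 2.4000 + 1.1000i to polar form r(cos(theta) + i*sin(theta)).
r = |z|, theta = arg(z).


r = sqrt(5.76+1.21) = sqrt(6.97) = 2.6401
theta = atan2(1.1, 2.4) = 24.6236 degrees

r = 2.6401, theta = 24.6236 degrees


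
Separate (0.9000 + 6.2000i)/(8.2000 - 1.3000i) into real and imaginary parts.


Multiply by conjugate: (0.9000 + 6.2000i)(8.2000 + 1.3000i) / (8.2^2 + (-1.3)^2)
Numerator real = 0.9*8.2 + 6.2*(-1.3) = -0.68
Numerator imag = 6.2*8.2 - 0.9*(-1.3) = 52.01
Denominator = 68.93
Re(z) = -0.68/68.93 = -0.0099
Im(z) = 52.01/68.93 = 0.7545

Re(z) = -0.0099, Im(z) = 0.7545


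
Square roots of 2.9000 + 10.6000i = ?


|z| = sqrt(8.41+112.36) = 10.9895
sqrt((|z|+a)/2) = sqrt((10.9895+2.9)/2) = sqrt(6.9448) = 2.6353
sqrt((|z|-a)/2) = sqrt((10.9895-2.9)/2) = sqrt(4.0448) = 2.0112

±(2.6353 + 2.0112i) i.e. 2.6353 + 2.0112i and -2.6353 - 2.0112i


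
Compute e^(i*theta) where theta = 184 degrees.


cos(184°) = -0.9976
sin(184°) = -0.0698

e^(i*184°) = -0.9976 - 0.0698i


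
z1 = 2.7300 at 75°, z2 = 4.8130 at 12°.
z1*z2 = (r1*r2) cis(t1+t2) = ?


r = 2.7300 * 4.8130 = 13.1395
theta = 75° + 12° = 87° = 87° (mod 360)

13.1395 cis(87°)


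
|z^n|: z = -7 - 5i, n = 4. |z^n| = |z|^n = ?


|z| = sqrt(49+25) = sqrt(74) = 8.6023
|z^4| = |z|^4 = (sqrt(74))^4 = 74^2 = 5476

|z^4| = 5476


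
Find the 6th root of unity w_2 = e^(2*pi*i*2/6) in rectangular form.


Angle = 360*2/6 = 120°
a = cos(120°) = -0.5000
b = sin(120°) = 0.8660

-0.5000 + 0.8660i


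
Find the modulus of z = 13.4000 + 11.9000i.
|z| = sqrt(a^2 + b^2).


|z| = sqrt(13.4^2 + 11.9^2) = sqrt(179.56 + 141.61) = sqrt(321.17) = 17.9212

|z| = 17.9212


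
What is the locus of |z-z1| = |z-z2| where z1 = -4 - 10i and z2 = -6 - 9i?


Equal distances means the locus is the perpendicular bisector of z1 and z2.
Midpoint = ((-4+(-6))/2, (-10+(-9))/2) = (-5.0000, -9.5000)

Perpendicular bisector through (-5.0000, -9.5000)


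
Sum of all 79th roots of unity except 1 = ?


With w = e^(2*pi*i/79), all 79 of the 79th roots of unity w^0 = 1, w, ..., w^(78) sum to 0: 1 + w + ... + w^(78) = (1 - w^79)/(1 - w) = 0 since w^79 = 1, w ≠ 1.
Removing the root 1: w + w^2 + ... + w^(78) = 0 - 1 = -1

Sum = -1


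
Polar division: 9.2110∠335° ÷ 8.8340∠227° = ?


r = 9.2110 / 8.8340 = 1.0427
theta = 335° - 227° = 108° = 108° (mod 360)

1.0427 cis(108°)


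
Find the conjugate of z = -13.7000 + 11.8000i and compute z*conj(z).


z_bar = -13.7000 - 11.8000i
z*z_bar = (-13.7)^2 + 11.8^2 = 187.69 + 139.24 = 326.93

z_bar = -13.7000 - 11.8000i, z*z_bar = 326.93


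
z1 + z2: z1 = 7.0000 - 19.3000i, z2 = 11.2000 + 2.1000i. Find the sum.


Real: 7 + 11.2 = 18.2
Imag: -19.3 + 2.1 = -17.2

18.2000 - 17.2000i


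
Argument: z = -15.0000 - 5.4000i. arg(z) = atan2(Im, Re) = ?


Re = -15, Im = -5.4
arg = atan2(-5.4, -15) = -160.2011 degrees

arg(z) = -160.2011 degrees


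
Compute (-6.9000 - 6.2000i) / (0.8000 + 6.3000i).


Conjugate of z2 = 0.8000 - 6.3000i
Numerator: (-6.9000 - 6.2000i)(0.8000 - 6.3000i) = -44.5800 + 38.5100i
Denominator: 0.8^2 + 6.3^2 = 40.33
Result = (-44.5800 + 38.5100i)/40.33

-1.1054 + 0.9549i


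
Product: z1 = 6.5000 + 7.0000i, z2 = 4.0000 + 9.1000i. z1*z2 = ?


Real = 6.5*4 - 7*9.1 = 26 - 63.7 = -37.7
Imag = 6.5*9.1 + 4*7 = 59.15 + 28 = 87.15

-37.7000 + 87.1500i


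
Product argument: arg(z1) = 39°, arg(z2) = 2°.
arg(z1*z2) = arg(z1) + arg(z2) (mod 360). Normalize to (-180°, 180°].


arg(z1*z2) = 39° + 2° = 41°
Normalized to (-180°, 180°]: 41°

41°


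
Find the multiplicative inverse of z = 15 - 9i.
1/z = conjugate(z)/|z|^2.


|z|^2 = 225+81 = 306
1/z = (15 + 9i)/306

1/z = 0.0490 + 0.0294i


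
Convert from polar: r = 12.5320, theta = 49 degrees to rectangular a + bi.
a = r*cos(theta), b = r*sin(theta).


a = 12.5320*cos(49°) = 12.5320*0.65606 = 8.2217
b = 12.5320*sin(49°) = 12.5320*0.75471 = 9.4580

8.2217 + 9.4580i


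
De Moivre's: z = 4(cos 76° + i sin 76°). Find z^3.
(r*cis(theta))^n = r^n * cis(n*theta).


r^3 = 4^3 = 64
n*theta = 3*76° = 228° = 228° (mod 360)
a = 64*cos(228°) = -42.8244
b = 64*sin(228°) = -47.5613

64 cis(228°) = -42.8244 - 47.5613i


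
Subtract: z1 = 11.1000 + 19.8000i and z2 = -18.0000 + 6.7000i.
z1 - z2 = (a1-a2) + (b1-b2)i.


Real: 11.1 + 18 = 29.1
Imag: 19.8 - 6.7 = 13.1

29.1000 + 13.1000i


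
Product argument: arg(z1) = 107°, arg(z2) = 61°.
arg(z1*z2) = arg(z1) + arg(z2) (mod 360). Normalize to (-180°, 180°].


arg(z1*z2) = 107° + 61° = 168°
Normalized to (-180°, 180°]: 168°

168°


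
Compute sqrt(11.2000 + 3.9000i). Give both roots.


|z| = sqrt(125.44+15.21) = 11.8596
sqrt((|z|+a)/2) = sqrt((11.8596+11.2)/2) = sqrt(11.5298) = 3.3956
sqrt((|z|-a)/2) = sqrt((11.8596-11.2)/2) = sqrt(0.3298) = 0.5743

±(3.3956 + 0.5743i) i.e. 3.3956 + 0.5743i and -3.3956 - 0.5743i


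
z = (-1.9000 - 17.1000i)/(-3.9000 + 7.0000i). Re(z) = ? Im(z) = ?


Multiply by conjugate: (-1.9000 - 17.1000i)(-3.9000 - 7.0000i) / ((-3.9)^2 + 7^2)
Numerator real = -1.9*(-3.9) - (17.1)*7 = -112.29
Numerator imag = -17.1*(-3.9) - (-1.9)*7 = 79.99
Denominator = 64.21
Re(z) = -112.29/64.21 = -1.7488
Im(z) = 79.99/64.21 = 1.2458

Re(z) = -1.7488, Im(z) = 1.2458


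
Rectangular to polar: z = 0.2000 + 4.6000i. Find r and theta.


r = sqrt(0.04+21.16) = sqrt(21.2) = 4.6043
theta = atan2(4.6, 0.2) = 87.5104 degrees

r = 4.6043, theta = 87.5104 degrees


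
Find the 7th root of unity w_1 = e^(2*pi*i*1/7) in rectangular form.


Angle = 360*1/7 = 51.4286°
a = cos(51.4286°) = 0.6235
b = sin(51.4286°) = 0.7818

0.6235 + 0.7818i


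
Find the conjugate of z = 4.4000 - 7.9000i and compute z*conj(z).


z_bar = 4.4000 + 7.9000i
z*z_bar = 4.4^2 + (-7.9)^2 = 19.36 + 62.41 = 81.77

z_bar = 4.4000 + 7.9000i, z*z_bar = 81.77


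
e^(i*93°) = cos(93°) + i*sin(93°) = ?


cos(93°) = -0.0523
sin(93°) = 0.9986

e^(i*93°) = -0.0523 + 0.9986i


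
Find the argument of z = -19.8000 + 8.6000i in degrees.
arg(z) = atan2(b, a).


Re = -19.8, Im = 8.6
arg = atan2(8.6, -19.8) = 156.5226 degrees

arg(z) = 156.5226 degrees


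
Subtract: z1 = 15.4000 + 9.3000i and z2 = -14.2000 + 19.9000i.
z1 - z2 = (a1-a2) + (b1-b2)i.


Real: 15.4 + 14.2 = 29.6
Imag: 9.3 - 19.9 = -10.6

29.6000 - 10.6000i


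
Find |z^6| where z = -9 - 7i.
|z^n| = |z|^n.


|z| = sqrt(81+49) = sqrt(130) = 11.4018
|z^6| = |z|^6 = (sqrt(130))^6 = 130^3 = 2197000

|z^6| = 2197000


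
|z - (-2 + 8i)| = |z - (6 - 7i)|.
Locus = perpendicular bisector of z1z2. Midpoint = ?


Equal distances means the locus is the perpendicular bisector of z1 and z2.
Midpoint = ((-2+6)/2, (8+(-7))/2) = (2.0000, 0.5000)

Perpendicular bisector through (2.0000, 0.5000)


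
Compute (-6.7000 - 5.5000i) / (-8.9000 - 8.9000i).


Conjugate of z2 = -8.9000 + 8.9000i
Numerator: (-6.7000 - 5.5000i)(-8.9000 + 8.9000i) = 108.5800 - 10.6800i
Denominator: (-8.9)^2 + (-8.9)^2 = 158.42
Result = (108.5800 - 10.6800i)/158.42

0.6854 - 0.0674i


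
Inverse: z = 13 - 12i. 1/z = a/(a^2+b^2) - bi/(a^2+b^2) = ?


|z|^2 = 169+144 = 313
1/z = (13 + 12i)/313

1/z = 0.0415 + 0.0383i


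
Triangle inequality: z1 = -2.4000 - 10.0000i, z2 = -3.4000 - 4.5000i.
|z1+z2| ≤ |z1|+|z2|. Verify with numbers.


|z1| = sqrt((-2.4)^2 + (-10)^2) = sqrt(105.76) = 10.2840
|z2| = sqrt((-3.4)^2 + (-4.5)^2) = sqrt(31.81) = 5.6400
z1+z2 = -5.8000 - 14.5000i
|z1+z2| = sqrt(243.89) = 15.6170
|z1|+|z2| = 10.2840 + 5.6400 = 15.9240

|z1+z2| = 15.6170 ≤ |z1|+|z2| = 15.9240 (verified)


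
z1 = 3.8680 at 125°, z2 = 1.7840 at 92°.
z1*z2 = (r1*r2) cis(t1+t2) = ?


r = 3.8680 * 1.7840 = 6.9005
theta = 125° + 92° = 217° = 217° (mod 360)

6.9005 cis(217°)


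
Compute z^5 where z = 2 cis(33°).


r^5 = 2^5 = 32
n*theta = 5*33° = 165° = 165° (mod 360)
a = 32*cos(165°) = -30.9096
b = 32*sin(165°) = 8.2822

32 cis(165°) = -30.9096 + 8.2822i


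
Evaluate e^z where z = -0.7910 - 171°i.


e^-0.7910 = 0.4534
cos(-171°) = -0.9877
sin(-171°) = -0.1564
Real = 0.4534*(-0.9877) = -0.4478
Imag = 0.4534*(-0.1564) = -0.0709

-0.4478 - 0.0709i


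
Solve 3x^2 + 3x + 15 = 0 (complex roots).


disc = 3^2 - 4*3*15 = 9 - 180 = -171
sqrt(|disc|) = sqrt(171) = 13.0767
Real part = -3/(2*3) = -0.5000
Imag part = 13.0767/(2*3) = 2.1794

-0.5000 ± 2.1794i


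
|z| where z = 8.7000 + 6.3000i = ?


|z| = sqrt(8.7^2 + 6.3^2) = sqrt(75.69 + 39.69) = sqrt(115.38) = 10.7415

|z| = 10.7415


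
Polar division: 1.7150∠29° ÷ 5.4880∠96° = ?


r = 1.7150 / 5.4880 = 0.3125
theta = 29° - 96° = -67° = 293° (mod 360)

0.3125 cis(293°)


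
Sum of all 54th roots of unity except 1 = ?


With w = e^(2*pi*i/54), all 54 of the 54th roots of unity w^0 = 1, w, ..., w^(53) sum to 0: 1 + w + ... + w^(53) = (1 - w^54)/(1 - w) = 0 since w^54 = 1, w ≠ 1.
Removing the root 1: w + w^2 + ... + w^(53) = 0 - 1 = -1

Sum = -1


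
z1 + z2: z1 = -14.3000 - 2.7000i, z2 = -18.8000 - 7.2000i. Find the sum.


Real: -14.3 - 18.8 = -33.1
Imag: -2.7 - 7.2 = -9.9

-33.1000 - 9.9000i


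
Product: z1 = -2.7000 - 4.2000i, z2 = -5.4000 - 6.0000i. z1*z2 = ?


Real = -2.7*(-5.4) - (-4.2)*(-6) = 14.58 - 25.2 = -10.62
Imag = -2.7*(-6) - (5.4)*(-4.2) = 16.2 + 22.68 = 38.88

-10.6200 + 38.8800i


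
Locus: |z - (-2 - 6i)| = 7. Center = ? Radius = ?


|z - z0| = r is a circle with center z0 and radius r.
Center = (-2, -6), radius = 7

Circle with center (-2, -6) and radius 7


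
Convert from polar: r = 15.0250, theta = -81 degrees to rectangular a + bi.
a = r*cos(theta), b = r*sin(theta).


a = 15.0250*cos(-81°) = 15.0250*0.15643 = 2.3504
b = 15.0250*sin(-81°) = 15.0250*(-0.98769) = -14.8400

2.3504 - 14.8400i


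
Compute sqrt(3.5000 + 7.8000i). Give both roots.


|z| = sqrt(12.25+60.84) = 8.5493
sqrt((|z|+a)/2) = sqrt((8.5493+3.5)/2) = sqrt(6.0246) = 2.4545
sqrt((|z|-a)/2) = sqrt((8.5493-3.5)/2) = sqrt(2.5246) = 1.5889

±(2.4545 + 1.5889i) i.e. 2.4545 + 1.5889i and -2.4545 - 1.5889i


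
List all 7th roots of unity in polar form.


The 7th roots of unity are cis(360k/7°) for k=0..6
Angle step = 360/7 = 51.4286°
Primitive root: cis(51.4286°)
Primitive root = 0.6235 + 0.7818i

7 roots at angles: 0°, 51.4286°, 102.8571°, 154.2857°, 205.7143°, 257.1429°, 308.5714°


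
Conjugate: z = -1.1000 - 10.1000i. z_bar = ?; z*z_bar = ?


z_bar = -1.1000 + 10.1000i
z*z_bar = (-1.1)^2 + (-10.1)^2 = 1.21 + 102.01 = 103.22

z_bar = -1.1000 + 10.1000i, z*z_bar = 103.22


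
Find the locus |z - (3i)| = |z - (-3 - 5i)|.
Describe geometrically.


Equal distances means the locus is the perpendicular bisector of z1 and z2.
Midpoint = ((0+(-3))/2, (3+(-5))/2) = (-1.5000, -1.0000)

Perpendicular bisector through (-1.5000, -1.0000)


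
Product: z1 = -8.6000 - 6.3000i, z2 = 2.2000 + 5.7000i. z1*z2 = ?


Real = -8.6*2.2 - (-6.3)*5.7 = -18.92 - (-35.91) = 16.99
Imag = -8.6*5.7 + 2.2*(-6.3) = -49.02 - (13.86) = -62.88

16.9900 - 62.8800i


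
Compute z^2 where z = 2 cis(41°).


r^2 = 2^2 = 4
n*theta = 2*41° = 82° = 82° (mod 360)
a = 4*cos(82°) = 0.5567
b = 4*sin(82°) = 3.9611

4 cis(82°) = 0.5567 + 3.9611i


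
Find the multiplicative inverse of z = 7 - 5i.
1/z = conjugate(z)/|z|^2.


|z|^2 = 49+25 = 74
1/z = (7 + 5i)/74

1/z = 0.0946 + 0.0676i


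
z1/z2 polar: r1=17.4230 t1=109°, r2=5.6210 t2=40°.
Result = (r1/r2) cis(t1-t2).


r = 17.4230 / 5.6210 = 3.0996
theta = 109° - 40° = 69° = 69° (mod 360)

3.0996 cis(69°)


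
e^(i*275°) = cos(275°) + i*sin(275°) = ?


cos(275°) = 0.0872
sin(275°) = -0.9962

e^(i*275°) = 0.0872 - 0.9962i


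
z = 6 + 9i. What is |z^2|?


|z| = sqrt(36+81) = sqrt(117) = 10.8167
|z^2| = |z|^2 = (sqrt(117))^2 = 117

|z^2| = 117


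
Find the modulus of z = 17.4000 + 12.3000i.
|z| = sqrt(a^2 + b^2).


|z| = sqrt(17.4^2 + 12.3^2) = sqrt(302.76 + 151.29) = sqrt(454.05) = 21.3084

|z| = 21.3084


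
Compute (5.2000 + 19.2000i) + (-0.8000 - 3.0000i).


Real: 5.2 - 0.8 = 4.4
Imag: 19.2 - 3 = 16.2

4.4000 + 16.2000i


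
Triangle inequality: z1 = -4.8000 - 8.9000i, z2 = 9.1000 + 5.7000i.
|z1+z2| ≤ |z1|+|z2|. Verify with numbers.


|z1| = sqrt((-4.8)^2 + (-8.9)^2) = sqrt(102.25) = 10.1119
|z2| = sqrt(9.1^2 + 5.7^2) = sqrt(115.3) = 10.7378
z1+z2 = 4.3000 - 3.2000i
|z1+z2| = sqrt(28.73) = 5.3600
|z1|+|z2| = 10.1119 + 10.7378 = 20.8497

|z1+z2| = 5.3600 ≤ |z1|+|z2| = 20.8497 (verified)


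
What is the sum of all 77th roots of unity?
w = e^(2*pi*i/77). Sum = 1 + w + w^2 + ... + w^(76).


The sum of all 77th roots of unity is 0.
Geometric series: (1 - w^77)/(1 - w) = (1-1)/(1-w) = 0 since w^77 = 1, w ≠ 1.
Alternatively: coefficient of z^76 in z^77 - 1 is 0.

0


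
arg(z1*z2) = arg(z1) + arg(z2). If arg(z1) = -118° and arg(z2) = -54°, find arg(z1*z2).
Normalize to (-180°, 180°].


arg(z1*z2) = -118° - 54° = -172°
Normalized to (-180°, 180°]: -172°

-172°


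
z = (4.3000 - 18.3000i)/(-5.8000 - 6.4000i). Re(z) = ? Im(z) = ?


Multiply by conjugate: (4.3000 - 18.3000i)(-5.8000 + 6.4000i) / ((-5.8)^2 + (-6.4)^2)
Numerator real = 4.3*(-5.8) - (18.3)*(-6.4) = 92.18
Numerator imag = -18.3*(-5.8) - 4.3*(-6.4) = 133.66
Denominator = 74.6
Re(z) = 92.18/74.6 = 1.2357
Im(z) = 133.66/74.6 = 1.7917

Re(z) = 1.2357, Im(z) = 1.7917


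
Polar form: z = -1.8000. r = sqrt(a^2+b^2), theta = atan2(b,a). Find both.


r = sqrt(3.24+0) = sqrt(3.24) = 1.8000
theta = atan2(0, -1.8) = 180.0000 degrees

r = 1.8000, theta = 180.0000 degrees


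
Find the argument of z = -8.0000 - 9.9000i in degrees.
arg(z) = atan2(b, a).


Re = -8, Im = -9.9
arg = atan2(-9.9, -8) = -128.9410 degrees

arg(z) = -128.9410 degrees


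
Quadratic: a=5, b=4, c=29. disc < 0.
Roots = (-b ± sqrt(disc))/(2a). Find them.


disc = 4^2 - 4*5*29 = 16 - 580 = -564
sqrt(|disc|) = sqrt(564) = 23.7487
Real part = -4/(2*5) = -0.4000
Imag part = 23.7487/(2*5) = 2.3749

-0.4000 ± 2.3749i


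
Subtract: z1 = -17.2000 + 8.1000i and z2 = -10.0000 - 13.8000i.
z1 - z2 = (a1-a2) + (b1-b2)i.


Real: -17.2 + 10 = -7.2
Imag: 8.1 + 13.8 = 21.9

-7.2000 + 21.9000i


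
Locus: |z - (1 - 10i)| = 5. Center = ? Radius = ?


|z - z0| = r is a circle with center z0 and radius r.
Center = (1, -10), radius = 5

Circle with center (1, -10) and radius 5


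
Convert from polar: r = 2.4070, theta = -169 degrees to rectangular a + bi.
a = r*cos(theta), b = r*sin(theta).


a = 2.4070*cos(-169°) = 2.4070*(-0.98163) = -2.3628
b = 2.4070*sin(-169°) = 2.4070*(-0.1908) = -0.4593

-2.3628 - 0.4593i


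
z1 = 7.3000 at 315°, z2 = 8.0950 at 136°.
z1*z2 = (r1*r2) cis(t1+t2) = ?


r = 7.3000 * 8.0950 = 59.0935
theta = 315° + 136° = 451° = 91° (mod 360)

59.0935 cis(91°)


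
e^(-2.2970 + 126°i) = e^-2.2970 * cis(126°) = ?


e^-2.2970 = 0.1006
cos(126°) = -0.5878
sin(126°) = 0.809
Real = 0.1006*(-0.5878) = -0.0591
Imag = 0.1006*0.809 = 0.0814

-0.0591 + 0.0814i


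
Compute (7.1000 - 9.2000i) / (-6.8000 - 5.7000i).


Conjugate of z2 = -6.8000 + 5.7000i
Numerator: (7.1000 - 9.2000i)(-6.8000 + 5.7000i) = 4.1600 + 103.0300i
Denominator: (-6.8)^2 + (-5.7)^2 = 78.73
Result = (4.1600 + 103.0300i)/78.73

0.0528 + 1.3086i


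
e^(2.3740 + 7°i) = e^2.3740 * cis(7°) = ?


e^2.3740 = 10.7403
cos(7°) = 0.992546
sin(7°) = 0.12187
Real = 10.7403*0.992546 = 10.6602
Imag = 10.7403*0.12187 = 1.3089

10.6602 + 1.3089i


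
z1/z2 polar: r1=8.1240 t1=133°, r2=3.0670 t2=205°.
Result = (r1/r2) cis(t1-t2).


r = 8.1240 / 3.0670 = 2.6488
theta = 133° - 205° = -72° = 288° (mod 360)

2.6488 cis(288°)


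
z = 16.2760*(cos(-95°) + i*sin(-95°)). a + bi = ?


a = 16.2760*cos(-95°) = 16.2760*(-0.0871557) = -1.4185
b = 16.2760*sin(-95°) = 16.2760*(-0.996195) = -16.2141

-1.4185 - 16.2141i


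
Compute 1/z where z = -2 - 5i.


|z|^2 = 4+25 = 29
1/z = (-2 + 5i)/29

1/z = -0.0690 + 0.1724i


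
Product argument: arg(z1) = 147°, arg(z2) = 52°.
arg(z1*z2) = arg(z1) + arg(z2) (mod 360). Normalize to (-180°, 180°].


arg(z1*z2) = 147° + 52° = 199°
Normalized to (-180°, 180°]: -161°

-161°


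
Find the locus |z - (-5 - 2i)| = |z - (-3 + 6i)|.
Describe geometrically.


Equal distances means the locus is the perpendicular bisector of z1 and z2.
Midpoint = ((-5+(-3))/2, (-2+6)/2) = (-4.0000, 2.0000)

Perpendicular bisector through (-4.0000, 2.0000)


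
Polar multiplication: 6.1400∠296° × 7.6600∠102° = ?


r = 6.1400 * 7.6600 = 47.0324
theta = 296° + 102° = 398° = 38° (mod 360)

47.0324 cis(38°)


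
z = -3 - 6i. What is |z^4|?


|z| = sqrt(9+36) = sqrt(45) = 6.7082
|z^4| = |z|^4 = (sqrt(45))^4 = 45^2 = 2025

|z^4| = 2025


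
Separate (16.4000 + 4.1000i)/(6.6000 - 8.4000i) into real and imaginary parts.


Multiply by conjugate: (16.4000 + 4.1000i)(6.6000 + 8.4000i) / (6.6^2 + (-8.4)^2)
Numerator real = 16.4*6.6 + 4.1*(-8.4) = 73.8
Numerator imag = 4.1*6.6 - 16.4*(-8.4) = 164.82
Denominator = 114.12
Re(z) = 73.8/114.12 = 0.6467
Im(z) = 164.82/114.12 = 1.4443

Re(z) = 0.6467, Im(z) = 1.4443


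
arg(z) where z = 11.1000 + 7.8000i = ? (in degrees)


Re = 11.1, Im = 7.8
arg = atan2(7.8, 11.1) = 35.0958 degrees

arg(z) = 35.0958 degrees


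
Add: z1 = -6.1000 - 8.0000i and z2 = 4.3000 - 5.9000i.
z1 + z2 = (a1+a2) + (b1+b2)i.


Real: -6.1 + 4.3 = -1.8
Imag: -8 - 5.9 = -13.9

-1.8000 - 13.9000i


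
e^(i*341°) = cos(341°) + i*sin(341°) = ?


cos(341°) = 0.9455
sin(341°) = -0.3256

e^(i*341°) = 0.9455 - 0.3256i


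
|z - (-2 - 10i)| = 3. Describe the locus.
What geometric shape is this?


|z - z0| = r is a circle with center z0 and radius r.
Center = (-2, -10), radius = 3

Circle with center (-2, -10) and radius 3


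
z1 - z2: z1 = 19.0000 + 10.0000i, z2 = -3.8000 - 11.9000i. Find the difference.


Real: 19 + 3.8 = 22.8
Imag: 10 + 11.9 = 21.9

22.8000 + 21.9000i


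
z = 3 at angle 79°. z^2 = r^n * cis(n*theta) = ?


r^2 = 3^2 = 9
n*theta = 2*79° = 158° = 158° (mod 360)
a = 9*cos(158°) = -8.3447
b = 9*sin(158°) = 3.3715

9 cis(158°) = -8.3447 + 3.3715i
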